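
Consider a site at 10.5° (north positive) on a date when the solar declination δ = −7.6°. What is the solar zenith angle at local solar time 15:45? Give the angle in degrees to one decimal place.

Hour angle H = 15° × (15.75 − 12) = 56.25°.
With φ = 10.5°, δ = -7.6°, H = 56.25°: sin φ sin δ = -0.0241, cos φ cos δ cos H = 0.5415, so cos θ_z = 0.5174.
θ_z = arccos(0.5174) = 58.84°.

58.8°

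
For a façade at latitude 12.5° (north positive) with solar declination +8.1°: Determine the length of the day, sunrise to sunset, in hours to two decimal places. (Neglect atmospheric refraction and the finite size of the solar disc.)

−tan φ tan δ = −(0.2217)(0.1423) = -0.0315; H_s = arccos(-0.0315) = 91.81°.
Day length = 2 H_s / 15° h⁻¹ = 183.62° / 15 = 12.241 h.

12.24 hours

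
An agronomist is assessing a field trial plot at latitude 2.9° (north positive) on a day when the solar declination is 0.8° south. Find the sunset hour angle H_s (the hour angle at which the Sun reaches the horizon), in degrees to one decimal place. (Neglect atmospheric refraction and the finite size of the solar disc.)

−tan φ tan δ = −(0.0507)(-0.0140) = 0.0007; H_s = arccos(0.0007) = 89.96°.

90.0°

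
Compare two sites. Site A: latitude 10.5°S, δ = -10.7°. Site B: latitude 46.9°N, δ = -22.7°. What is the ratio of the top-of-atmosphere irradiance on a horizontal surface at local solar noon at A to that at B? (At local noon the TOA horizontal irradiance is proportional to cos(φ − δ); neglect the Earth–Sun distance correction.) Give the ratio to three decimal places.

2.869

A: cos θ_z = cos(-10.5° − (-10.7°)) = 1.0000.
B: cos θ_z = cos(46.9° − (-22.7°)) = 0.3486.
Ratio A/B = 1.0000 / 0.3486 = 2.8686.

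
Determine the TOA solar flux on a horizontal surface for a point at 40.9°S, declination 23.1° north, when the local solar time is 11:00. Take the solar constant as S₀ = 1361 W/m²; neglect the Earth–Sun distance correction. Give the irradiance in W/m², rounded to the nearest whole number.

Hour angle H = 15° × (11 − 12) = -15.00°.
cos θ_z = sin(-40.9°) sin(23.1°) + cos(-40.9°) cos(23.1°) cos(-15.00°) = -0.2569 + 0.6716 = 0.4147.
Top-of-atmosphere irradiance = S₀ cos θ_z = 1361 × 0.4147 = 564.41 W/m².

564 W/m²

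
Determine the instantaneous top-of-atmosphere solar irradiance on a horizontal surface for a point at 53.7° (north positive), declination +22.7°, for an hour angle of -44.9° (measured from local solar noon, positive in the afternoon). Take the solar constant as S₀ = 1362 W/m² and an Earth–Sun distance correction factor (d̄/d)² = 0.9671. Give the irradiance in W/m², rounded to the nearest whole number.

cos θ_z = sin φ sin δ + cos φ cos δ cos H = (0.8059)(0.3859) + (0.5920)(0.9225)(0.7083) = 0.6978.
Top-of-atmosphere irradiance = S₀ (d̄/d)² cos θ_z = 1362 × 0.9671 × 0.6978 = 919.14 W/m².

919 W/m²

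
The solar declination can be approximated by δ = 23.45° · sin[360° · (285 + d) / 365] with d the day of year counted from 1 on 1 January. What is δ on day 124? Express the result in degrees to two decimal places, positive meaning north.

360 × (285 + 124) / 365 = 403.397°; sin(403.397°) = 0.6870.
δ = 23.45 × 0.6870 = 16.110° ≈ +16.11°.

+16.11°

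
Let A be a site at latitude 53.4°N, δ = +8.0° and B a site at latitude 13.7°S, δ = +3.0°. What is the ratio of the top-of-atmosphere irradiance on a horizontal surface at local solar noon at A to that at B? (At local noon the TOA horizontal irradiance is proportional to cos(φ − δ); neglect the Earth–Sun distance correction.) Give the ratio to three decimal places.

A: cos θ_z = cos(53.4° − (8.0°)) = 0.7022.
B: cos θ_z = cos(-13.7° − (3.0°)) = 0.9578.
Ratio A/B = 0.7022 / 0.9578 = 0.7331.

0.733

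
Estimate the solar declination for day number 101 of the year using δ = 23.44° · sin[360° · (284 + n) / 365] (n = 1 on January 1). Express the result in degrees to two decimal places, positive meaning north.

360 × (284 + 101) / 365 = 379.726°; sin(379.726°) = 0.3375.
δ = 23.44 × 0.3375 = 7.911° ≈ +7.91°.

+7.91°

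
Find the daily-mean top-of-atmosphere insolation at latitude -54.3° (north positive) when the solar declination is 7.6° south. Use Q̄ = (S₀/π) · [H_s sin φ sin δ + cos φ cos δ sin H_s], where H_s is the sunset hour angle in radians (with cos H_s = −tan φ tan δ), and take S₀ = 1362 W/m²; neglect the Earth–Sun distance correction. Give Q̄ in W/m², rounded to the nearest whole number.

328 W/m²

cos H_s = −tan(-54.3°) · tan(-7.6°) = -0.1857, so H_s = arccos(-0.1857) = 100.70°. In radians, H_s = 1.7575.
H_s sin φ sin δ = 1.7575 × -0.8121 × -0.1323 = 0.1888.
cos φ cos δ sin H_s = 0.5835 × 0.9912 × 0.9826 = 0.5683.
Q̄ = (1362/π) × (0.1888 + 0.5683) = 433.54 × 0.7571 = 328.23 W/m².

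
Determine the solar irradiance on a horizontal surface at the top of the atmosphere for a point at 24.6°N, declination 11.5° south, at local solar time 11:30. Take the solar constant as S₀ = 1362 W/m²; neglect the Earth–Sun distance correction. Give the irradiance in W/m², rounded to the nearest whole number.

1090 W/m²

Hour angle H = 15° × (11.5 − 12) = -7.50°.
cos θ_z = sin φ sin δ + cos φ cos δ cos H = (0.4163)(-0.1994) + (0.9092)(0.9799)(0.9914) = 0.8003.
Top-of-atmosphere irradiance = S₀ cos θ_z = 1362 × 0.8003 = 1090.01 W/m².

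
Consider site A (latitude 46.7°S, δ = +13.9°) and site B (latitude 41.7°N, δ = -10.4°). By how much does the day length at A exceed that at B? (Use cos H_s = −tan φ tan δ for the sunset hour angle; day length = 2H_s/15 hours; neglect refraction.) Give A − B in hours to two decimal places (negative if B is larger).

A: H_s = arccos(−tan -46.7° · tan 13.9°) = 74.77°, so 2H_s/15 = 9.9693 h.
B: H_s = arccos(−tan 41.7° · tan -10.4°) = 80.59°, so 2H_s/15 = 10.7453 h.
A − B = 9.9693 − 10.7453 = -0.7760 h.

-0.78 h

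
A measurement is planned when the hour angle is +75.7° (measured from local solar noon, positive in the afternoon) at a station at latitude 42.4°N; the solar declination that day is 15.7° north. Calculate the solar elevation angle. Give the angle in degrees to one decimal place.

21.0°

cos θ_z = sin(42.4°) sin(15.7°) + cos(42.4°) cos(15.7°) cos(75.70°) = 0.1825 + 0.1756 = 0.3581.
θ_z = arccos(0.3581) = 69.02°, so the elevation is 90° − 69.02° = 20.98°.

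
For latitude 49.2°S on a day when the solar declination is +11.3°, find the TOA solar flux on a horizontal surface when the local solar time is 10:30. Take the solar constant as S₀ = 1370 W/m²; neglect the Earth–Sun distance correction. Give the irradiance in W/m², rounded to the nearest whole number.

608 W/m²

Hour angle H = 15° × (10.5 − 12) = -22.50°.
cos θ_z = sin φ sin δ + cos φ cos δ cos H = (-0.7570)(0.1959) + (0.6534)(0.9806)(0.9239) = 0.4437.
Top-of-atmosphere irradiance = S₀ cos θ_z = 1370 × 0.4437 = 607.87 W/m².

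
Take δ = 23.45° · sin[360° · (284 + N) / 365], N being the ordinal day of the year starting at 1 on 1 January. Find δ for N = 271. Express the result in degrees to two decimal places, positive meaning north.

-3.02°

360 × (284 + 271) / 365 = 547.397°; sin(547.397°) = -0.1287.
δ = 23.45 × -0.1287 = -3.018° ≈ -3.02°.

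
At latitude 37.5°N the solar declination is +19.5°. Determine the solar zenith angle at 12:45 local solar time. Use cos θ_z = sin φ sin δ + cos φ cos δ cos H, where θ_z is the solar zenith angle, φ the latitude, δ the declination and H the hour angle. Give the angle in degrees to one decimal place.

Hour angle H = 15° × (12.75 − 12) = 11.25°.
cos θ_z = sin(37.5°) sin(19.5°) + cos(37.5°) cos(19.5°) cos(11.25°) = 0.2032 + 0.7335 = 0.9367.
θ_z = arccos(0.9367) = 20.50°.

20.5°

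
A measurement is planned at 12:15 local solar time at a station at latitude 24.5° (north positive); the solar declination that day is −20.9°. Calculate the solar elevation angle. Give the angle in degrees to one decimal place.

Hour angle H = 15° × (12.25 − 12) = 3.75°.
cos θ_z = sin(24.5°) sin(-20.9°) + cos(24.5°) cos(-20.9°) cos(3.75°) = -0.1479 + 0.8483 = 0.7004.
θ_z = arccos(0.7004) = 45.54°, so the elevation is 90° − 45.54° = 44.46°.

44.5°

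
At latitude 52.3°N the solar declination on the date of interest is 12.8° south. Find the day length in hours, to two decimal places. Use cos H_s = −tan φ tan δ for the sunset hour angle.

The sunset hour angle satisfies cos H_s = −tan φ tan δ = 0.2940, giving H_s = 72.90°.
Day length = 2 H_s / 15° h⁻¹ = 145.80° / 15 = 9.720 h.

9.72 hours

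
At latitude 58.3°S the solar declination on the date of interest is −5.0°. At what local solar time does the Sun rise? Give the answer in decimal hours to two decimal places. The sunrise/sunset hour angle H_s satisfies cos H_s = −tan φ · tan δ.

5.46 h

−tan φ tan δ = −(-1.6191)(-0.0875) = -0.1417; H_s = arccos(-0.1417) = 98.15°.
Sunrise is at 12 − H_s/15 = 12 − 6.543 = 5.457 h local solar time.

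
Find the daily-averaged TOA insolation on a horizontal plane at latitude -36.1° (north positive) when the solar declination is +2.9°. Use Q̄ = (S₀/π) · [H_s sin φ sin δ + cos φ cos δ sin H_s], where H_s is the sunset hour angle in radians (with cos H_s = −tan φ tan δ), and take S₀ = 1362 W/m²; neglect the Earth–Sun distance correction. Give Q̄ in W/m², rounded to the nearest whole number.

330 W/m²

cos H_s = −tan(-36.1°) · tan(2.9°) = 0.0369, so H_s = arccos(0.0369) = 87.89°. In radians, H_s = 1.5340.
H_s sin φ sin δ = 1.5340 × -0.5892 × 0.0506 = -0.0457.
cos φ cos δ sin H_s = 0.8080 × 0.9987 × 0.9993 = 0.8064.
Q̄ = (1362/π) × (-0.0457 + 0.8064) = 433.54 × 0.7607 = 329.79 W/m².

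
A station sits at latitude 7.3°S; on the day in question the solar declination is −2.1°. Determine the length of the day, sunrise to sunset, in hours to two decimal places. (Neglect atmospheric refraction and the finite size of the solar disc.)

cos H_s = −tan(-7.3°) · tan(-2.1°) = -0.0047, so H_s = arccos(-0.0047) = 90.27°.
Day length = 2 H_s / 15° h⁻¹ = 180.54° / 15 = 12.036 h.

12.04 hours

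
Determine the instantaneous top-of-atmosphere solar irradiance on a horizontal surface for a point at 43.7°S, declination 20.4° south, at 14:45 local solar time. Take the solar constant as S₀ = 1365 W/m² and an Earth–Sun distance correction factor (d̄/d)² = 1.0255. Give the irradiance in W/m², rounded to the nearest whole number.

Hour angle H = 15° × (14.75 − 12) = 41.25°.
cos θ_z = sin φ sin δ + cos φ cos δ cos H = (-0.6909)(-0.3486) + (0.7230)(0.9373)(0.7518) = 0.7503.
Top-of-atmosphere irradiance = S₀ (d̄/d)² cos θ_z = 1365 × 1.0255 × 0.7503 = 1050.28 W/m².

1050 W/m²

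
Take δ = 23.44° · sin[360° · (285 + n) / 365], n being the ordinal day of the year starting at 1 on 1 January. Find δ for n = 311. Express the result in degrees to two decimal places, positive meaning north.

360 × (285 + 311) / 365 = 587.836°; sin(587.836°) = -0.7412.
δ = 23.44 × -0.7412 = -17.374° ≈ -17.37°.

-17.37°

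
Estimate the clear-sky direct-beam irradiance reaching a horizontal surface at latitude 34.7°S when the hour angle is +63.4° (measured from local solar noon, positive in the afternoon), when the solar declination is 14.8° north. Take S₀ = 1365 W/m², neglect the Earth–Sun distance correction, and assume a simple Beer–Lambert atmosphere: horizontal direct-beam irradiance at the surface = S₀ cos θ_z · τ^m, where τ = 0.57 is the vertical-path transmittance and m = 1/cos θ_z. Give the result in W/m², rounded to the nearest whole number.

cos θ_z = sin φ sin δ + cos φ cos δ cos H = (-0.5693)(0.2554) + (0.8221)(0.9668)(0.4478) = 0.2105.
Air mass m = 1/cos θ_z = 1/0.2105 = 4.751; τ^m = 0.57^4.751 = 0.0692.
Surface direct beam = 1365 × 0.2105 × 0.0692 = 19.88 W/m².

20 W/m²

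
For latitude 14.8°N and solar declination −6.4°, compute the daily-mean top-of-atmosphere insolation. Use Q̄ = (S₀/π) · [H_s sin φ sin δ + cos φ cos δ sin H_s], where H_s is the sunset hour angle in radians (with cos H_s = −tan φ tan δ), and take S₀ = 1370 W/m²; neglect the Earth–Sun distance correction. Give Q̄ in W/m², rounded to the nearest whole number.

cos H_s = −tan(14.8°) · tan(-6.4°) = 0.0296, so H_s = arccos(0.0296) = 88.30°. In radians, H_s = 1.5411.
H_s sin φ sin δ = 1.5411 × 0.2554 × -0.1115 = -0.0439.
cos φ cos δ sin H_s = 0.9668 × 0.9938 × 0.9996 = 0.9604.
Q̄ = (1370/π) × (-0.0439 + 0.9604) = 436.08 × 0.9165 = 399.67 W/m².

400 W/m²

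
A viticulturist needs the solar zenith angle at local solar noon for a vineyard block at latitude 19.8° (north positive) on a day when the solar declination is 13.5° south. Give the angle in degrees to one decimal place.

33.3°

At local solar noon the hour angle is zero, so the zenith angle is |φ − δ| = |19.8° − (-13.5°)| = 33.3°.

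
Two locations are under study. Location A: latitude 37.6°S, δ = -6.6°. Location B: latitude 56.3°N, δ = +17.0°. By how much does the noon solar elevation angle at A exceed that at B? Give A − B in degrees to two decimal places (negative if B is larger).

+8.30°

A: 90° − |-37.6 − (-6.6)| = 59.00°.
B: 90° − |56.3 − (17.0)| = 50.70°.
A − B = 59.00 − 50.70 = 8.30°.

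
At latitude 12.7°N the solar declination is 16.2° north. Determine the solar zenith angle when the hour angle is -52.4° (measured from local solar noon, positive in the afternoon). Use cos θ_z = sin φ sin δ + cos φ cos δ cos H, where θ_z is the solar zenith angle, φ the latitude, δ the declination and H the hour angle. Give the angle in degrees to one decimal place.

With φ = 12.7°, δ = 16.2°, H = -52.40°: sin φ sin δ = 0.0613, cos φ cos δ cos H = 0.5716, so cos θ_z = 0.6329.
θ_z = arccos(0.6329) = 50.74°.

50.7°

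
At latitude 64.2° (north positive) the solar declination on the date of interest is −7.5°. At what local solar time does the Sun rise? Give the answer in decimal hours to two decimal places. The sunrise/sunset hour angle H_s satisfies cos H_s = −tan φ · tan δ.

−tan φ tan δ = −(2.0686)(-0.1317) = 0.2724; H_s = arccos(0.2724) = 74.19°.
Sunrise is at 12 − H_s/15 = 12 − 4.946 = 7.054 h local solar time.

7.05 h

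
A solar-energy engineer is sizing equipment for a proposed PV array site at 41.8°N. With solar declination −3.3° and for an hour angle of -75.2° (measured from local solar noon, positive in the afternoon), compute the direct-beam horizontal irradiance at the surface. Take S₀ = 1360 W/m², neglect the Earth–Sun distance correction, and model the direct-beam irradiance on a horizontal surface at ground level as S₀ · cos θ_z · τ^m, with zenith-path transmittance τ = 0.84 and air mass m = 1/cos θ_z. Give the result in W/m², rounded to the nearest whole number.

cos θ_z = sin(41.8°) sin(-3.3°) + cos(41.8°) cos(-3.3°) cos(-75.20°) = -0.0384 + 0.1901 = 0.1517.
Air mass m = 1/cos θ_z = 1/0.1517 = 6.592; τ^m = 0.84^6.592 = 0.3168.
Surface direct beam = 1360 × 0.1517 × 0.3168 = 65.36 W/m².

65 W/m²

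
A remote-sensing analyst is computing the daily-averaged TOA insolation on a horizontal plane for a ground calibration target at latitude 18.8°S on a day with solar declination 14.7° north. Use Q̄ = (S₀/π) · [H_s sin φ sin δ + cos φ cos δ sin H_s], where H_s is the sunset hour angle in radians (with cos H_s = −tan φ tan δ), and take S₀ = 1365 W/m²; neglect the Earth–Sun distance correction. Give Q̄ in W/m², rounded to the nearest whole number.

344 W/m²

−tan φ tan δ = −(-0.3404)(0.2623) = 0.0893; H_s = arccos(0.0893) = 84.88°. In radians, H_s = 1.4814.
H_s sin φ sin δ = 1.4814 × -0.3223 × 0.2538 = -0.1212.
cos φ cos δ sin H_s = 0.9466 × 0.9673 × 0.9960 = 0.9120.
Q̄ = (1365/π) × (-0.1212 + 0.9120) = 434.49 × 0.7908 = 343.59 W/m².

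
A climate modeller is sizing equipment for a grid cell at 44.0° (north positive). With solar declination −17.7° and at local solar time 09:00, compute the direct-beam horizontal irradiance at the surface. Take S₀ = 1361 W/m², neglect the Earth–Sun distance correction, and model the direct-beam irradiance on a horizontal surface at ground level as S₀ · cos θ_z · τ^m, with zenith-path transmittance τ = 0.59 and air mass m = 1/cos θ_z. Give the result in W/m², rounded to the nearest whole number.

54 W/m²

Hour angle H = 15° × (9 − 12) = -45.00°.
cos θ_z = sin φ sin δ + cos φ cos δ cos H = (0.6947)(-0.3040) + (0.7193)(0.9527)(0.7071) = 0.2734.
Air mass m = 1/cos θ_z = 1/0.2734 = 3.658; τ^m = 0.59^3.658 = 0.1451.
Surface direct beam = 1361 × 0.2734 × 0.1451 = 53.99 W/m².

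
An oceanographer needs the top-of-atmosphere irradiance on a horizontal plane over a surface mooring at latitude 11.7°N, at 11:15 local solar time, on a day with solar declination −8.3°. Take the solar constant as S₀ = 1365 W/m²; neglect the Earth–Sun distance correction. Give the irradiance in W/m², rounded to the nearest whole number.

1257 W/m²

Hour angle H = 15° × (11.25 − 12) = -11.25°.
With φ = 11.7°, δ = -8.3°, H = -11.25°: sin φ sin δ = -0.0293, cos φ cos δ cos H = 0.9503, so cos θ_z = 0.9210.
Top-of-atmosphere irradiance = S₀ cos θ_z = 1365 × 0.9210 = 1257.16 W/m².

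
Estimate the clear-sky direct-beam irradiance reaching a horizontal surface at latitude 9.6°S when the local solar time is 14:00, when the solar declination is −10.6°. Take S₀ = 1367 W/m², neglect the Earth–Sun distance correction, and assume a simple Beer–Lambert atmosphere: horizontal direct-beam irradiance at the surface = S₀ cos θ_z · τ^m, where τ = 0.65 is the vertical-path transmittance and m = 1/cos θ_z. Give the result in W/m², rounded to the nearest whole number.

725 W/m²

Hour angle H = 15° × (14 − 12) = 30.00°.
With φ = -9.6°, δ = -10.6°, H = 30.00°: sin φ sin δ = 0.0307, cos φ cos δ cos H = 0.8393, so cos θ_z = 0.8700.
Air mass m = 1/cos θ_z = 1/0.8700 = 1.149; τ^m = 0.65^1.149 = 0.6096.
Surface direct beam = 1367 × 0.8700 × 0.6096 = 724.99 W/m².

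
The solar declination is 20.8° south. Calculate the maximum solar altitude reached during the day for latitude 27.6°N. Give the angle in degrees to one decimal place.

At local solar noon the hour angle is zero, so the elevation is 90° − |φ − δ| = 90° − |27.6° − (-20.8°)| = 90° − 48.4° = 41.6°.

41.6°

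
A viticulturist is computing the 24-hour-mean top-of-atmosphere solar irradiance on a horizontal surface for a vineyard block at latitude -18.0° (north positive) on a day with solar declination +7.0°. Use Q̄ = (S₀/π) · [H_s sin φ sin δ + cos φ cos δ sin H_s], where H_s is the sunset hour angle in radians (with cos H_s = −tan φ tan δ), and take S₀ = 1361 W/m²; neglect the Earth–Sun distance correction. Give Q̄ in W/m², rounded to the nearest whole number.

384 W/m²

The sunset hour angle satisfies cos H_s = −tan φ tan δ = 0.0399, giving H_s = 87.71°. In radians, H_s = 1.5308.
H_s sin φ sin δ = 1.5308 × -0.3090 × 0.1219 = -0.0577.
cos φ cos δ sin H_s = 0.9511 × 0.9925 × 0.9992 = 0.9432.
Q̄ = (1361/π) × (-0.0577 + 0.9432) = 433.22 × 0.8855 = 383.62 W/m².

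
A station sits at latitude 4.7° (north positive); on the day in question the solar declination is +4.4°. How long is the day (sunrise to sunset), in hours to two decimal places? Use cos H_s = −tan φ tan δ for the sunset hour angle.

12.05 hours

−tan φ tan δ = −(0.0822)(0.0769) = -0.0063; H_s = arccos(-0.0063) = 90.36°.
Day length = 2 H_s / 15° h⁻¹ = 180.72° / 15 = 12.048 h.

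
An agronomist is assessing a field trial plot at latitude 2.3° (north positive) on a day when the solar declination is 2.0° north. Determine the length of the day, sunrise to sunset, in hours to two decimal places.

12.01 hours

cos H_s = −tan(2.3°) · tan(2.0°) = -0.0014, so H_s = arccos(-0.0014) = 90.08°.
Day length = 2 H_s / 15° h⁻¹ = 180.16° / 15 = 12.011 h.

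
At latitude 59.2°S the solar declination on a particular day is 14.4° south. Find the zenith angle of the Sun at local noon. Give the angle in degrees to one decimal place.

44.8°

At local solar noon the hour angle is zero, so the zenith angle is |φ − δ| = |-59.2° − (-14.4°)| = 44.8°.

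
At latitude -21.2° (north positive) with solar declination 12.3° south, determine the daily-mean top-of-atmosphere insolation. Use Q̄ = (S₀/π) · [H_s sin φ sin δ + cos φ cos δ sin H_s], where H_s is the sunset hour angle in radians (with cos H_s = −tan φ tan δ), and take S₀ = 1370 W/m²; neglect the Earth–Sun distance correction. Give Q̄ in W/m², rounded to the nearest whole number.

cos H_s = −tan(-21.2°) · tan(-12.3°) = -0.0846, so H_s = arccos(-0.0846) = 94.85°. In radians, H_s = 1.6554.
H_s sin φ sin δ = 1.6554 × -0.3616 × -0.2130 = 0.1275.
cos φ cos δ sin H_s = 0.9323 × 0.9770 × 0.9964 = 0.9076.
Q̄ = (1370/π) × (0.1275 + 0.9076) = 436.08 × 1.0351 = 451.39 W/m².

451 W/m²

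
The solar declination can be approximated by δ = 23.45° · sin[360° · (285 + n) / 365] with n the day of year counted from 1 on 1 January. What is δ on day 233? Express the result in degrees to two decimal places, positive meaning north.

360 × (285 + 233) / 365 = 510.904°; sin(510.904°) = 0.4863.
δ = 23.45 × 0.4863 = 11.404° ≈ +11.40°.

+11.40°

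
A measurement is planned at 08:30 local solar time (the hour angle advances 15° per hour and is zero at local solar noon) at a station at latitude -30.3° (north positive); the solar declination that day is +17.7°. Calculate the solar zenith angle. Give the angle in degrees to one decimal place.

Hour angle H = 15° × (8.5 − 12) = -52.50°.
cos θ_z = sin(-30.3°) sin(17.7°) + cos(-30.3°) cos(17.7°) cos(-52.50°) = -0.1534 + 0.5007 = 0.3473.
θ_z = arccos(0.3473) = 69.68°.

69.7°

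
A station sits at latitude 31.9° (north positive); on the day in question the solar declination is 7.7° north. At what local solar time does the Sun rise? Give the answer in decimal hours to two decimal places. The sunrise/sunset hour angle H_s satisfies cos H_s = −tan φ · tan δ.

The sunset hour angle satisfies cos H_s = −tan φ tan δ = -0.0842, giving H_s = 94.83°.
Sunrise is at 12 − H_s/15 = 12 − 6.322 = 5.678 h local solar time.

5.68 h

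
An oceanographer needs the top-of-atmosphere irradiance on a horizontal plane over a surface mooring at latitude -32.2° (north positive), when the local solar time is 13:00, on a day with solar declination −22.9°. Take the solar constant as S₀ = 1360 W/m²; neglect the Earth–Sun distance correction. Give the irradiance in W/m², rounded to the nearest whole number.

Hour angle H = 15° × (13 − 12) = 15.00°.
cos θ_z = sin(-32.2°) sin(-22.9°) + cos(-32.2°) cos(-22.9°) cos(15.00°) = 0.2074 + 0.7529 = 0.9603.
Top-of-atmosphere irradiance = S₀ cos θ_z = 1360 × 0.9603 = 1306.01 W/m².

1306 W/m²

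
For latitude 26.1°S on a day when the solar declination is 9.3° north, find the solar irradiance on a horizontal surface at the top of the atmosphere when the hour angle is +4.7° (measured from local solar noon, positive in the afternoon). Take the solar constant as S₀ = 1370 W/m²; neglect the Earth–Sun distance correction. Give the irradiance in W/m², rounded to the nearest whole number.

cos θ_z = sin(-26.1°) sin(9.3°) + cos(-26.1°) cos(9.3°) cos(4.70°) = -0.0711 + 0.8832 = 0.8121.
Top-of-atmosphere irradiance = S₀ cos θ_z = 1370 × 0.8121 = 1112.58 W/m².

1113 W/m²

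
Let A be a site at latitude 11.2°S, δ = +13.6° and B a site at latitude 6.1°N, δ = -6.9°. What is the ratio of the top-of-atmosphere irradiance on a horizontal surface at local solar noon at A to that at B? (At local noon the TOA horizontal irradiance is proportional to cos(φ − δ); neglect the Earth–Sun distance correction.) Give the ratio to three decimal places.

A: cos θ_z = cos(-11.2° − (13.6°)) = 0.9078.
B: cos θ_z = cos(6.1° − (-6.9°)) = 0.9744.
Ratio A/B = 0.9078 / 0.9744 = 0.9317.

0.932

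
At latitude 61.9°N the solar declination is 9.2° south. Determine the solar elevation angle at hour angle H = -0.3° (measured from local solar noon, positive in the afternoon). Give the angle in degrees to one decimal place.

18.9°

cos θ_z = sin(61.9°) sin(-9.2°) + cos(61.9°) cos(-9.2°) cos(-0.30°) = -0.1410 + 0.4649 = 0.3239.
θ_z = arccos(0.3239) = 71.10°, so the elevation is 90° − 71.10° = 18.90°.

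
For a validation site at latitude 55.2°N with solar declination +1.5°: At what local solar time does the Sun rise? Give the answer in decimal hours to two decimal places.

−tan φ tan δ = −(1.4388)(0.0262) = -0.0377; H_s = arccos(-0.0377) = 92.16°.
Sunrise is at 12 − H_s/15 = 12 − 6.144 = 5.856 h local solar time.

5.86 h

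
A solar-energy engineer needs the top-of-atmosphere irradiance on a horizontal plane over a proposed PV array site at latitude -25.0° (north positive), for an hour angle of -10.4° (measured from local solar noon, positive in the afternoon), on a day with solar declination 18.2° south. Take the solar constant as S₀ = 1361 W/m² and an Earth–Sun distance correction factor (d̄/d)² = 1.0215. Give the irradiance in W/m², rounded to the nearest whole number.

cos θ_z = sin(-25.0°) sin(-18.2°) + cos(-25.0°) cos(-18.2°) cos(-10.40°) = 0.1320 + 0.8468 = 0.9788.
Top-of-atmosphere irradiance = S₀ (d̄/d)² cos θ_z = 1361 × 1.0215 × 0.9788 = 1360.79 W/m².

1361 W/m²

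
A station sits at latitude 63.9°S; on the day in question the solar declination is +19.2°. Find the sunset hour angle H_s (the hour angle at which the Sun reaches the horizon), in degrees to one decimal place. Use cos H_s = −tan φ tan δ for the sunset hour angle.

44.7°

The sunset hour angle satisfies cos H_s = −tan φ tan δ = 0.7108, giving H_s = 44.70°.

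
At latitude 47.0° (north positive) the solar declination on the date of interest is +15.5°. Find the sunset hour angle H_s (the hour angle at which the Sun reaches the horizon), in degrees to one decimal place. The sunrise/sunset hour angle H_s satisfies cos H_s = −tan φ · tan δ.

cos H_s = −tan(47.0°) · tan(15.5°) = -0.2974, so H_s = arccos(-0.2974) = 107.30°.

107.3°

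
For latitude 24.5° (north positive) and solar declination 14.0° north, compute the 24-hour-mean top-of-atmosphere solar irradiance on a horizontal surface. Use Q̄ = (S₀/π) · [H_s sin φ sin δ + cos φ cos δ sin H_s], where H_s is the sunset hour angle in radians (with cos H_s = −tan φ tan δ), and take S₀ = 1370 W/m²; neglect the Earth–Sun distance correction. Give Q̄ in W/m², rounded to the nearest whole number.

cos H_s = −tan(24.5°) · tan(14.0°) = -0.1136, so H_s = arccos(-0.1136) = 96.52°. In radians, H_s = 1.6846.
H_s sin φ sin δ = 1.6846 × 0.4147 × 0.2419 = 0.1690.
cos φ cos δ sin H_s = 0.9100 × 0.9703 × 0.9935 = 0.8772.
Q̄ = (1370/π) × (0.1690 + 0.8772) = 436.08 × 1.0462 = 456.23 W/m².

456 W/m²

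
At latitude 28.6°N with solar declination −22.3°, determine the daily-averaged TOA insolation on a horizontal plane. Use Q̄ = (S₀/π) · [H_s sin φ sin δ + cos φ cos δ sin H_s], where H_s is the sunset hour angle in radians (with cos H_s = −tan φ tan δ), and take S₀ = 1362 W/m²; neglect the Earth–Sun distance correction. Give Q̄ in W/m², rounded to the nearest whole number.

The sunset hour angle satisfies cos H_s = −tan φ tan δ = 0.2236, giving H_s = 77.08°. In radians, H_s = 1.3453.
H_s sin φ sin δ = 1.3453 × 0.4787 × -0.3795 = -0.2444.
cos φ cos δ sin H_s = 0.8780 × 0.9252 × 0.9747 = 0.7918.
Q̄ = (1362/π) × (-0.2444 + 0.7918) = 433.54 × 0.5474 = 237.32 W/m².

237 W/m²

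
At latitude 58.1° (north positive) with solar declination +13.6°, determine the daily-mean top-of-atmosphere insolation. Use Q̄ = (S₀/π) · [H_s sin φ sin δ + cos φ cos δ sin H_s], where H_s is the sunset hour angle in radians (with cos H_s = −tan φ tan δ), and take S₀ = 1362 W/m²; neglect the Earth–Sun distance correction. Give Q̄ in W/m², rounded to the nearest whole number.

The sunset hour angle satisfies cos H_s = −tan φ tan δ = -0.3887, giving H_s = 112.87°. In radians, H_s = 1.9700.
H_s sin φ sin δ = 1.9700 × 0.8490 × 0.2351 = 0.3932.
cos φ cos δ sin H_s = 0.5284 × 0.9720 × 0.9214 = 0.4732.
Q̄ = (1362/π) × (0.3932 + 0.4732) = 433.54 × 0.8664 = 375.62 W/m².

376 W/m²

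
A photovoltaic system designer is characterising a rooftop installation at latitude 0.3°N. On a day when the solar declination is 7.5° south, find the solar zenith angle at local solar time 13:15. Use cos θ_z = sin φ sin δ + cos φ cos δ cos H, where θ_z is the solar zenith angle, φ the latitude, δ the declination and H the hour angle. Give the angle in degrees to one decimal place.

20.3°

Hour angle H = 15° × (13.25 − 12) = 18.75°.
With φ = 0.3°, δ = -7.5°, H = 18.75°: sin φ sin δ = -0.0007, cos φ cos δ cos H = 0.9388, so cos θ_z = 0.9381.
θ_z = arccos(0.9381) = 20.27°.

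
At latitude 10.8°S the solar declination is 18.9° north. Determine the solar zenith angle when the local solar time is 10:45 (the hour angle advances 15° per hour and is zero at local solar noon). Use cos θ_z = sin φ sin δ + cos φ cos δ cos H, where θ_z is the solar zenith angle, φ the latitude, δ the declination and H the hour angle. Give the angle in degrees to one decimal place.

35.0°

Hour angle H = 15° × (10.75 − 12) = -18.75°.
cos θ_z = sin φ sin δ + cos φ cos δ cos H = (-0.1874)(0.3239) + (0.9823)(0.9461)(0.9469) = 0.8193.
θ_z = arccos(0.8193) = 34.99°.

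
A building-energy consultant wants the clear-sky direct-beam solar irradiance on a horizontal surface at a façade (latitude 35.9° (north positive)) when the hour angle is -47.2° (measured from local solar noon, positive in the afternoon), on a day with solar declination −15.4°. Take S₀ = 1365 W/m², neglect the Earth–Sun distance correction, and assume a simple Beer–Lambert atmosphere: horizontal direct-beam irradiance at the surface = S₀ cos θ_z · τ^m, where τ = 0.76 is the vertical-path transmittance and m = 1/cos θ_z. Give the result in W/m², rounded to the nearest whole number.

246 W/m²

cos θ_z = sin(35.9°) sin(-15.4°) + cos(35.9°) cos(-15.4°) cos(-47.20°) = -0.1557 + 0.5306 = 0.3749.
Air mass m = 1/cos θ_z = 1/0.3749 = 2.667; τ^m = 0.76^2.667 = 0.4810.
Surface direct beam = 1365 × 0.3749 × 0.4810 = 246.15 W/m².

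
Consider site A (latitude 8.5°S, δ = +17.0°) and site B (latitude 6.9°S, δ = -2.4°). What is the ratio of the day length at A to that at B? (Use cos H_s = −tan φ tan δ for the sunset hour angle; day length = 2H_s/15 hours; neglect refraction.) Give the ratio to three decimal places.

A: H_s = arccos(−tan -8.5° · tan 17.0°) = 87.38°, so 2H_s/15 = 11.6507 h.
B: H_s = arccos(−tan -6.9° · tan -2.4°) = 90.29°, so 2H_s/15 = 12.0387 h.
Ratio A/B = 11.6507 / 12.0387 = 0.9678.

0.968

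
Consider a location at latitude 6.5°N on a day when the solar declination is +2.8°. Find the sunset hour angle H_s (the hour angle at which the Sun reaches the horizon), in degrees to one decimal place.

The sunset hour angle satisfies cos H_s = −tan φ tan δ = -0.0056, giving H_s = 90.32°.

90.3°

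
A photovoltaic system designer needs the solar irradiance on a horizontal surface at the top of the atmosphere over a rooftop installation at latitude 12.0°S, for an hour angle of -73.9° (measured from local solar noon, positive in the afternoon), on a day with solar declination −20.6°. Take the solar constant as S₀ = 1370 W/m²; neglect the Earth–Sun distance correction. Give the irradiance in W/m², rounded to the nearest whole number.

448 W/m²

With φ = -12.0°, δ = -20.6°, H = -73.90°: sin φ sin δ = 0.0732, cos φ cos δ cos H = 0.2539, so cos θ_z = 0.3271.
Top-of-atmosphere irradiance = S₀ cos θ_z = 1370 × 0.3271 = 448.13 W/m².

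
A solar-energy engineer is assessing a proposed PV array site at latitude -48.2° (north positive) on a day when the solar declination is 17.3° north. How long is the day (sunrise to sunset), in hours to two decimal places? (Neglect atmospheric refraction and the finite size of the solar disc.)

9.28 hours

−tan φ tan δ = −(-1.1184)(0.3115) = 0.3484; H_s = arccos(0.3484) = 69.61°.
Day length = 2 H_s / 15° h⁻¹ = 139.22° / 15 = 9.281 h.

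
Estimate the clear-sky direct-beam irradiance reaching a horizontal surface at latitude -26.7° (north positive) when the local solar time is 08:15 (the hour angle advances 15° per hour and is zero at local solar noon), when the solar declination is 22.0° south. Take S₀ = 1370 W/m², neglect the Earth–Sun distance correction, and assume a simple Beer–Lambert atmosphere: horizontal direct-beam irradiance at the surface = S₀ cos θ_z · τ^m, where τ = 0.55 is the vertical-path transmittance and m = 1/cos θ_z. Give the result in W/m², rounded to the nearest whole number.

Hour angle H = 15° × (8.25 − 12) = -56.25°.
cos θ_z = sin(-26.7°) sin(-22.0°) + cos(-26.7°) cos(-22.0°) cos(-56.25°) = 0.1683 + 0.4602 = 0.6285.
Air mass m = 1/cos θ_z = 1/0.6285 = 1.591; τ^m = 0.55^1.591 = 0.3863.
Surface direct beam = 1370 × 0.6285 × 0.3863 = 332.62 W/m².

333 W/m²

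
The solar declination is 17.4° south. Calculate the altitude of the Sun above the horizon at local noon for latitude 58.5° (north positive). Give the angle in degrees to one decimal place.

At local solar noon the hour angle is zero, so the elevation is 90° − |φ − δ| = 90° − |58.5° − (-17.4°)| = 90° − 75.9° = 14.1°.

14.1°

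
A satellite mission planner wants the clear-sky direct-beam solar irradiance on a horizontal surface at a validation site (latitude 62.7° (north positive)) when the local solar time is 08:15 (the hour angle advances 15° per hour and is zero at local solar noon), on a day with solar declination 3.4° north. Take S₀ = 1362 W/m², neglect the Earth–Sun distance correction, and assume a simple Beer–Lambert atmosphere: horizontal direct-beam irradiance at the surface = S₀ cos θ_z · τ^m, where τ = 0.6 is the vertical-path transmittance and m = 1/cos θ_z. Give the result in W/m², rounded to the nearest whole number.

Hour angle H = 15° × (8.25 − 12) = -56.25°.
With φ = 62.7°, δ = 3.4°, H = -56.25°: sin φ sin δ = 0.0527, cos φ cos δ cos H = 0.2544, so cos θ_z = 0.3071.
Air mass m = 1/cos θ_z = 1/0.3071 = 3.256; τ^m = 0.6^3.256 = 0.1895.
Surface direct beam = 1362 × 0.3071 × 0.1895 = 79.26 W/m².

79 W/m²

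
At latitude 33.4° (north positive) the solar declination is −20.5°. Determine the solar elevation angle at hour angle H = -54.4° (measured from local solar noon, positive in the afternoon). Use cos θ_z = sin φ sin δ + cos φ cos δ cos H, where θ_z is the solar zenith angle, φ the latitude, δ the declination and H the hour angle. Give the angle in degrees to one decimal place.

With φ = 33.4°, δ = -20.5°, H = -54.40°: sin φ sin δ = -0.1928, cos φ cos δ cos H = 0.4552, so cos θ_z = 0.2624.
θ_z = arccos(0.2624) = 74.79°, so the elevation is 90° − 74.79° = 15.21°.

15.2°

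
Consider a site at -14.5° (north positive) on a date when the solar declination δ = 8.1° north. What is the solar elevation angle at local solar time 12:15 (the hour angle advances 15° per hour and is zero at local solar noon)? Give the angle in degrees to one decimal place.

Hour angle H = 15° × (12.25 − 12) = 3.75°.
With φ = -14.5°, δ = 8.1°, H = 3.75°: sin φ sin δ = -0.0353, cos φ cos δ cos H = 0.9564, so cos θ_z = 0.9211.
θ_z = arccos(0.9211) = 22.91°, so the elevation is 90° − 22.91° = 67.09°.

67.1°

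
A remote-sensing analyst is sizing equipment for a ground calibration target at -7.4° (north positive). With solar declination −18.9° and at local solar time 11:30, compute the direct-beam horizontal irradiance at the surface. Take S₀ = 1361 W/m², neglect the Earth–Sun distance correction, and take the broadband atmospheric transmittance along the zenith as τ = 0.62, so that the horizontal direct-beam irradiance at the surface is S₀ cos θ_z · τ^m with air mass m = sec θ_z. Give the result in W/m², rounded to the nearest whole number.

Hour angle H = 15° × (11.5 − 12) = -7.50°.
cos θ_z = sin(-7.4°) sin(-18.9°) + cos(-7.4°) cos(-18.9°) cos(-7.50°) = 0.0417 + 0.9302 = 0.9719.
Air mass m = 1/cos θ_z = 1/0.9719 = 1.029; τ^m = 0.62^1.029 = 0.6115.
Surface direct beam = 1361 × 0.9719 × 0.6115 = 808.87 W/m².

809 W/m²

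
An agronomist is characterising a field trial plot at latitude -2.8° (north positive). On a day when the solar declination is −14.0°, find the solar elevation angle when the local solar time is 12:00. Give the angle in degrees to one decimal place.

78.8°

Hour angle H = 15° × (12 − 12) = 0.00°.
cos θ_z = sin(-2.8°) sin(-14.0°) + cos(-2.8°) cos(-14.0°) cos(0.00°) = 0.0118 + 0.9691 = 0.9809.
θ_z = arccos(0.9809) = 11.22°, so the elevation is 90° − 11.22° = 78.78°.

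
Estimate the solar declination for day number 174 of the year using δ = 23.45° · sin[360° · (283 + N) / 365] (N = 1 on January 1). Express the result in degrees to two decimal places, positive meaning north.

+23.45°

360 × (283 + 174) / 365 = 450.740°; sin(450.740°) = 0.9999.
δ = 23.45 × 0.9999 = 23.448° ≈ +23.45°.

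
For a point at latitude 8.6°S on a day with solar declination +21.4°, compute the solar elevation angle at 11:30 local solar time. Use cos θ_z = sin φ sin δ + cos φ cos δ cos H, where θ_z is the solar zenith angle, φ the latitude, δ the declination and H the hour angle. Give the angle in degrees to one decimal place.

59.1°

Hour angle H = 15° × (11.5 − 12) = -7.50°.
With φ = -8.6°, δ = 21.4°, H = -7.50°: sin φ sin δ = -0.0546, cos φ cos δ cos H = 0.9127, so cos θ_z = 0.8581.
θ_z = arccos(0.8581) = 30.90°, so the elevation is 90° − 30.90° = 59.10°.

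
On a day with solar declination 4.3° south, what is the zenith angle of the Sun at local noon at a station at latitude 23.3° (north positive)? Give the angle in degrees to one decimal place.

27.6°

At local solar noon the hour angle is zero, so the zenith angle is |φ − δ| = |23.3° − (-4.3°)| = 27.6°.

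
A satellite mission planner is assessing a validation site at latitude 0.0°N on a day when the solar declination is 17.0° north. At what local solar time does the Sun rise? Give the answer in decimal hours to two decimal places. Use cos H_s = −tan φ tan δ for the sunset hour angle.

6.00 h

The sunset hour angle satisfies cos H_s = −tan φ tan δ = 0.0000, giving H_s = 90.00°.
Sunrise is at 12 − H_s/15 = 12 − 6.000 = 6.000 h local solar time.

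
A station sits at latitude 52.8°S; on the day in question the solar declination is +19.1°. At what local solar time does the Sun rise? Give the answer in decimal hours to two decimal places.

cos H_s = −tan(-52.8°) · tan(19.1°) = 0.4562, so H_s = arccos(0.4562) = 62.86°.
Sunrise is at 12 − H_s/15 = 12 − 4.191 = 7.809 h local solar time.

7.81 h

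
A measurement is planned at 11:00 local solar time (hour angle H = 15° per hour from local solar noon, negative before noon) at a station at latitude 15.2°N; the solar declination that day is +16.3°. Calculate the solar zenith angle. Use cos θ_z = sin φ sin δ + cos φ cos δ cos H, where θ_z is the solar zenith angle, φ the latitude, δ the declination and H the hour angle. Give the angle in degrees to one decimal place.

Hour angle H = 15° × (11 − 12) = -15.00°.
With φ = 15.2°, δ = 16.3°, H = -15.00°: sin φ sin δ = 0.0736, cos φ cos δ cos H = 0.8947, so cos θ_z = 0.9683.
θ_z = arccos(0.9683) = 14.47°.

14.5°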